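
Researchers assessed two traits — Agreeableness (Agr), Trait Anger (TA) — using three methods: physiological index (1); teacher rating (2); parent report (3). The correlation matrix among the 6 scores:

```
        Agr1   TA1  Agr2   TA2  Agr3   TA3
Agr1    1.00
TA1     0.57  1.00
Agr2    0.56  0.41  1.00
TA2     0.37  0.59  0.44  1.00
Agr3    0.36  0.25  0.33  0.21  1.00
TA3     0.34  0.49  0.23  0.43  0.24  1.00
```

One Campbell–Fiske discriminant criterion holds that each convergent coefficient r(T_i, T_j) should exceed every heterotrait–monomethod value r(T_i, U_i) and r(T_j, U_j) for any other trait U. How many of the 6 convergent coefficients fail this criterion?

5

Each convergent coefficient versus the relevant comparison correlations:
Agr (methods 1·2): 0.56 vs {0.57, 0.44} → fail.
Agr (methods 1·3): 0.36 vs {0.57, 0.24} → fail.
Agr (methods 2·3): 0.33 vs {0.44, 0.24} → fail.
TA (methods 1·2): 0.59 vs {0.57, 0.44} → pass.
TA (methods 1·3): 0.49 vs {0.57, 0.24} → fail.
TA (methods 2·3): 0.43 vs {0.44, 0.24} → fail.
5 of 6 fail.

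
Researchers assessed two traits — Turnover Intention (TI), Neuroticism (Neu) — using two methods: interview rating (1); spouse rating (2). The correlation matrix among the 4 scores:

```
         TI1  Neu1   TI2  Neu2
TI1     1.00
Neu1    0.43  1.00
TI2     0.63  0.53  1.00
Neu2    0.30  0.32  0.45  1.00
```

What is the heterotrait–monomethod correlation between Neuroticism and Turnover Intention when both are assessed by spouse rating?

0.45

Different traits, same method: r(Neu2, TI2) = 0.45.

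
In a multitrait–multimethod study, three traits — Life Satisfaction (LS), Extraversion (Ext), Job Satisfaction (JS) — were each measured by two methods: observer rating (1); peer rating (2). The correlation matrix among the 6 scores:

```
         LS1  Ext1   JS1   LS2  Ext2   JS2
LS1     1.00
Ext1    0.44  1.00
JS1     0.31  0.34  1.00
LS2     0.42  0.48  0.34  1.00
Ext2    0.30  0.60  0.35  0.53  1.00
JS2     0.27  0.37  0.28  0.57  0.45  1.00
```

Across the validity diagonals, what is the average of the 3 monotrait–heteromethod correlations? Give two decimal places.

0.43

Convergent values: 0.42, 0.60, 0.28; mean = 1.30/3 = 0.43.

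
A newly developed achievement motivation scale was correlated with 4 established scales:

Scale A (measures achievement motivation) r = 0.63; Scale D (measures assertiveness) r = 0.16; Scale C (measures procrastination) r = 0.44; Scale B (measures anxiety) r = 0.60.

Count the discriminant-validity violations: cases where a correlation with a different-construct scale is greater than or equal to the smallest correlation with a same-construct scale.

0

Convergent (same construct = achievement motivation): Scale A.
Smallest convergent = 0.63. Discriminant values: 0.16, 0.44, 0.60; count ≥ 0.63 → 0.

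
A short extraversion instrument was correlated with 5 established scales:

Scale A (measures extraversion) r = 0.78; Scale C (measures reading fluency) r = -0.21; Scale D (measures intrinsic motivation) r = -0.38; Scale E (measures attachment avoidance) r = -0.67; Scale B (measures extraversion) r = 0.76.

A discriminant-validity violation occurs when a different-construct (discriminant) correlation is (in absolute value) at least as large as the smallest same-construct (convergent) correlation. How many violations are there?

0

Convergent (same construct = extraversion): Scale A, Scale B.
Smallest convergent = 0.76. Discriminant |r|: 0.21, 0.38, 0.67; count ≥ 0.76 → 0.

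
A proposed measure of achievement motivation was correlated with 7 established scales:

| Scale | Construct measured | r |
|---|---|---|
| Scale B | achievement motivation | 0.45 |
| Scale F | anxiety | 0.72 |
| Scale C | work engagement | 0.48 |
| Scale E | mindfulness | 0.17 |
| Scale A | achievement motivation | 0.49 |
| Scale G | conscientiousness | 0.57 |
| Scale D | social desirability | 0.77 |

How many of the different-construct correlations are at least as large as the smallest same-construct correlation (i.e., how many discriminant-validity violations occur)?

4

Convergent (same construct = achievement motivation): Scale B, Scale A.
Smallest convergent = 0.45. Discriminant values: 0.72, 0.48, 0.17, 0.57, 0.77; count ≥ 0.45 → 4.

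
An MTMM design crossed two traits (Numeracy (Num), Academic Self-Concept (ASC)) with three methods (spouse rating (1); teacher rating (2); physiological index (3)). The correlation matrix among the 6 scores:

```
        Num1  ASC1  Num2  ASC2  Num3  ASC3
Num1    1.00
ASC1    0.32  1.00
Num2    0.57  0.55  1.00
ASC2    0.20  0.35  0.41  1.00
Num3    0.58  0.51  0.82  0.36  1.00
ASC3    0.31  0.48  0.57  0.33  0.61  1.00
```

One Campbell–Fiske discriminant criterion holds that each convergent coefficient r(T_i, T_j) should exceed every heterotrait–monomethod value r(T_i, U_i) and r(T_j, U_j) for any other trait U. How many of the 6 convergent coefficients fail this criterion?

Convergent coefficients and their comparison sets:
Num (methods 1·2): 0.57 vs {0.32, 0.41} → pass.
Num (methods 1·3): 0.58 vs {0.32, 0.61} → fail.
Num (methods 2·3): 0.82 vs {0.41, 0.61} → pass.
ASC (methods 1·2): 0.35 vs {0.32, 0.41} → fail.
ASC (methods 1·3): 0.48 vs {0.32, 0.61} → fail.
ASC (methods 2·3): 0.33 vs {0.41, 0.61} → fail.
4 of 6 fail.

4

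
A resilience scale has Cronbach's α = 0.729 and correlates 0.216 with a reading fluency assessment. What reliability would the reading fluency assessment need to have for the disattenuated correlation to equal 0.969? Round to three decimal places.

0.068

r_true = r_obs / √(r_xx · r_yy) ⇒ 0.969 = 0.216 / √(0.729 · r_yy).
√(0.729 · r_yy) = 0.216 / 0.969 = 0.2229; 0.729 · r_yy = 0.0497; r_yy = 0.0497 / 0.729 ≈ 0.068.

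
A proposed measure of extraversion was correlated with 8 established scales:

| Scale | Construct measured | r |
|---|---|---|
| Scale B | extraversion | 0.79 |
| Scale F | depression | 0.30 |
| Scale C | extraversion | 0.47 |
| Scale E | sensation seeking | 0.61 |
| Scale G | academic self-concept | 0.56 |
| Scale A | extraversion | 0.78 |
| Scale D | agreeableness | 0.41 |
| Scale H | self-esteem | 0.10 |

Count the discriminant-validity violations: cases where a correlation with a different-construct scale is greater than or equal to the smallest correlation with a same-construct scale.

2

Convergent (same construct = extraversion): Scale B, Scale C, Scale A.
Smallest convergent = 0.47. Discriminant values: 0.30, 0.61, 0.56, 0.41, 0.10; count ≥ 0.47 → 2.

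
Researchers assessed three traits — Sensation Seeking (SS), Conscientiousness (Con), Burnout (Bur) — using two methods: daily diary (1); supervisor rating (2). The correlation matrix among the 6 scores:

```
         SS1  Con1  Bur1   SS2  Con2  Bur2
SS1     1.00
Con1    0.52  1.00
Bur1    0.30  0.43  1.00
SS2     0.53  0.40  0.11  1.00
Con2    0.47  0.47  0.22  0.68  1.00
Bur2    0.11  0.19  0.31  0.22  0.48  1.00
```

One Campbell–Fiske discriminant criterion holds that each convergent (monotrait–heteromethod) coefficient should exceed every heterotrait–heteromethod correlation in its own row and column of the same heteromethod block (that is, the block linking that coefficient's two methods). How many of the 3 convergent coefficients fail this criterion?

Each convergent coefficient versus the relevant comparison correlations:
SS (methods 1·2): 0.53 vs {0.47, 0.40, 0.11, 0.11} → pass.
Con (methods 1·2): 0.47 vs {0.40, 0.47, 0.19, 0.22} → fail.
Bur (methods 1·2): 0.31 vs {0.11, 0.11, 0.22, 0.19} → pass.
1 of 3 fail.

1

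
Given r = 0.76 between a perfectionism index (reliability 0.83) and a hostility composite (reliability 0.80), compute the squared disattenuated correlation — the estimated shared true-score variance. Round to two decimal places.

0.87

Disattenuated r = 0.76 / √(0.83 × 0.80) = 0.76 / 0.8149 = 0.9326.
Shared true-score variance = 0.9326² = 0.8697 ≈ 0.87.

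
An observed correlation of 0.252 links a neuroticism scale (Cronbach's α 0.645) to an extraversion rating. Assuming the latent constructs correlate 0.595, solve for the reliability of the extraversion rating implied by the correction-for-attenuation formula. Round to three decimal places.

0.278

r_true = r_obs / √(r_xx · r_yy) ⇒ 0.595 = 0.252 / √(0.645 · r_yy).
√(0.645 · r_yy) = 0.252 / 0.595 = 0.4235; 0.645 · r_yy = 0.1794; r_yy = 0.1794 / 0.645 ≈ 0.278.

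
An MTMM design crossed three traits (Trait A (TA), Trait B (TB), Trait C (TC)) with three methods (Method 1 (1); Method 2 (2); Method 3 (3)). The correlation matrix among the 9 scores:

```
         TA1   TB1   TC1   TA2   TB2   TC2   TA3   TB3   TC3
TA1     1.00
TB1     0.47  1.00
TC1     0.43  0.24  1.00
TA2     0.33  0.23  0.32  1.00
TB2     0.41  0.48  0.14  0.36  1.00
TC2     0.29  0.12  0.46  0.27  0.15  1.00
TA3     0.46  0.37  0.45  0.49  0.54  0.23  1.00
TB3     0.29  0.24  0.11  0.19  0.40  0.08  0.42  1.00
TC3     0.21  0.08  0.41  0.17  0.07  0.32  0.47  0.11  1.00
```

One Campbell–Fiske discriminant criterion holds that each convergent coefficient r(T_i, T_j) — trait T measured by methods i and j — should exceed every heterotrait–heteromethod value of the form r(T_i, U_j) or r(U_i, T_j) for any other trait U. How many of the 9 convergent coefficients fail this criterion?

Convergent coefficients and their comparison sets:
TA (methods 1·2): 0.33 vs {0.41, 0.23, 0.29, 0.32} → fail.
TA (methods 1·3): 0.46 vs {0.29, 0.37, 0.21, 0.45} → pass.
TA (methods 2·3): 0.49 vs {0.19, 0.54, 0.17, 0.23} → fail.
TB (methods 1·2): 0.48 vs {0.23, 0.41, 0.12, 0.14} → pass.
TB (methods 1·3): 0.24 vs {0.37, 0.29, 0.08, 0.11} → fail.
TB (methods 2·3): 0.40 vs {0.54, 0.19, 0.07, 0.08} → fail.
TC (methods 1·2): 0.46 vs {0.32, 0.29, 0.14, 0.12} → pass.
TC (methods 1·3): 0.41 vs {0.45, 0.21, 0.11, 0.08} → fail.
TC (methods 2·3): 0.32 vs {0.23, 0.17, 0.08, 0.07} → pass.
5 of 9 fail.

5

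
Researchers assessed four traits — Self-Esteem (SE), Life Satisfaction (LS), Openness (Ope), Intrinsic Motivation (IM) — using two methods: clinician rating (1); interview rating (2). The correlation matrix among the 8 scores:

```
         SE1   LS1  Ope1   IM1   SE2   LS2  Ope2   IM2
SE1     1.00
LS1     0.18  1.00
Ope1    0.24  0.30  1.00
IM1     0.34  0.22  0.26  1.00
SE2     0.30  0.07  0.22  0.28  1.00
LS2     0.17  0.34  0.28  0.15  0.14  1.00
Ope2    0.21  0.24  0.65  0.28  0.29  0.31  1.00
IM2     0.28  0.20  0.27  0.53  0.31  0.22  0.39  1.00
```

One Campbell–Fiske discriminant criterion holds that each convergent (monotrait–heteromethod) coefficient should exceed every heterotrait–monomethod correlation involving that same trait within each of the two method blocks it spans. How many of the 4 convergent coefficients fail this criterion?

Convergent coefficients and their comparison sets:
SE (methods 1·2): 0.30 vs {0.18, 0.14, 0.24, 0.29, 0.34, 0.31} → fail.
LS (methods 1·2): 0.34 vs {0.18, 0.14, 0.30, 0.31, 0.22, 0.22} → pass.
Ope (methods 1·2): 0.65 vs {0.24, 0.29, 0.30, 0.31, 0.26, 0.39} → pass.
IM (methods 1·2): 0.53 vs {0.34, 0.31, 0.22, 0.22, 0.26, 0.39} → pass.
1 of 4 fail.

1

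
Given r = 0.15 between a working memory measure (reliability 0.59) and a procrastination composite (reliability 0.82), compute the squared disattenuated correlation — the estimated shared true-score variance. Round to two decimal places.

0.05

Disattenuated r = 0.15 / √(0.59 × 0.82) = 0.15 / 0.6956 = 0.2156.
Shared true-score variance = 0.2156² = 0.0465 ≈ 0.05.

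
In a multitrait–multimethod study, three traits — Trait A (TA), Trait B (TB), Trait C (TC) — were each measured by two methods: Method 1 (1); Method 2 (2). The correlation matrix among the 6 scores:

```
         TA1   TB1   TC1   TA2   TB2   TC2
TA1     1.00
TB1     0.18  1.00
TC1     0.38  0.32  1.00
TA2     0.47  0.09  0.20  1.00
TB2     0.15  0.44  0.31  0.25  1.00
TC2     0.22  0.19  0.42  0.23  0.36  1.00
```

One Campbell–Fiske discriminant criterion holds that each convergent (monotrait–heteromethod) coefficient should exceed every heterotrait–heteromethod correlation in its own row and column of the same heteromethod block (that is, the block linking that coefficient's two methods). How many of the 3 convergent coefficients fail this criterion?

0

Each convergent coefficient versus the relevant comparison correlations:
TA (methods 1·2): 0.47 vs {0.15, 0.09, 0.22, 0.20} → pass.
TB (methods 1·2): 0.44 vs {0.09, 0.15, 0.19, 0.31} → pass.
TC (methods 1·2): 0.42 vs {0.20, 0.22, 0.31, 0.19} → pass.
0 of 3 fail.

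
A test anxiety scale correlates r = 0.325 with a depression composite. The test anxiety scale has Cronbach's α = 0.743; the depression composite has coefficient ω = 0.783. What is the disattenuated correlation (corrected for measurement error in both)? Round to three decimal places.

r_true = r_obs / √(r_xx · r_yy) = 0.325 / √(0.743 × 0.783) = 0.325 / √0.581769 = 0.325 / 0.7627 ≈ 0.426.

0.426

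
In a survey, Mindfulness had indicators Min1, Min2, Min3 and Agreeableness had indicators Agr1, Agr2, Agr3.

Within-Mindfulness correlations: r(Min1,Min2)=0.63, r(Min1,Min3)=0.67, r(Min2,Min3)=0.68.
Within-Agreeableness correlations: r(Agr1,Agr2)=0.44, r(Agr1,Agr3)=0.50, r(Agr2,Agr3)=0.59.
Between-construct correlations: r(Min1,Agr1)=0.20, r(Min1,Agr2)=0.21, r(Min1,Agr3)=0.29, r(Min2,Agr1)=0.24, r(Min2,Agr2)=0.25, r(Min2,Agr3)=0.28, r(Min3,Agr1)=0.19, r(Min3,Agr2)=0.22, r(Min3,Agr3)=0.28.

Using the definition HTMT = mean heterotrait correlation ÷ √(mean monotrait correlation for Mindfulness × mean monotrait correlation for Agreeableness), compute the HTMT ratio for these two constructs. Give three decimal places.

Between-construct mean = 2.16/9 = 0.2400.
Mean within-Min = 1.98/3 = 0.6600; mean within-Agr = 1.53/3 = 0.5100.
Geometric mean = √(0.6600 × 0.5100) = 0.5802.
HTMT = 0.2400 / 0.5802 = 0.414.

0.414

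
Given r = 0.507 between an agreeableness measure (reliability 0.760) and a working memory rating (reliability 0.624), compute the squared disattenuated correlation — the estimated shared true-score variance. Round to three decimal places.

Disattenuated r = 0.507 / √(0.760 × 0.624) = 0.507 / 0.6887 = 0.7362.
Shared true-score variance = 0.7362² = 0.5420 ≈ 0.542.

0.542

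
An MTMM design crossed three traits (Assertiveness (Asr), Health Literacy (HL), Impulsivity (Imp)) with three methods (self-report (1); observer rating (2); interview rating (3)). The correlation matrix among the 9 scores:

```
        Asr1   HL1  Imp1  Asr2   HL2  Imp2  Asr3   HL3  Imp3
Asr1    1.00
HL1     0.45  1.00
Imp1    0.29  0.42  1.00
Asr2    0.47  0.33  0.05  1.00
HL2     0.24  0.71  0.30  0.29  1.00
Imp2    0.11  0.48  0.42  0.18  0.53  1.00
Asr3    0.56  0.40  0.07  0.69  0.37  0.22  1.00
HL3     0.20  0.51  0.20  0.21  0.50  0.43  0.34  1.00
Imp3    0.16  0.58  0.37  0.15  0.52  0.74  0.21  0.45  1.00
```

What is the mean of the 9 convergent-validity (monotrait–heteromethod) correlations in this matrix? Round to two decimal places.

Convergent values: 0.47, 0.56, 0.69, 0.71, 0.51, 0.50, 0.42, 0.37, 0.74; mean = 4.97/9 = 0.55.

0.55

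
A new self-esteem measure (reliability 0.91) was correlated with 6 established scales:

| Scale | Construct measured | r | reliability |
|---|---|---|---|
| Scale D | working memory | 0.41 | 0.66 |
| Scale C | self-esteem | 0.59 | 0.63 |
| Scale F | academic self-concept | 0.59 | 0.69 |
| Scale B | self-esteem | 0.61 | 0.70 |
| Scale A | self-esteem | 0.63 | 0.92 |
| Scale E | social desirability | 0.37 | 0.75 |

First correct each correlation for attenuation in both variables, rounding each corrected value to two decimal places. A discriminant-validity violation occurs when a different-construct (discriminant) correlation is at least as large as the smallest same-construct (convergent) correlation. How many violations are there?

1

Disattenuated r (r / √(r_scale · r_new)):
  Scale D (disc): 0.41 / √(0.66·0.91) = 0.53
  Scale C (conv): 0.59 / √(0.63·0.91) = 0.78
  Scale F (disc): 0.59 / √(0.69·0.91) = 0.74
  Scale B (conv): 0.61 / √(0.70·0.91) = 0.76
  Scale A (conv): 0.63 / √(0.92·0.91) = 0.69
  Scale E (disc): 0.37 / √(0.75·0.91) = 0.45
Smallest convergent = 0.69. Discriminant values: 0.53, 0.74, 0.45; count ≥ 0.69 → 1.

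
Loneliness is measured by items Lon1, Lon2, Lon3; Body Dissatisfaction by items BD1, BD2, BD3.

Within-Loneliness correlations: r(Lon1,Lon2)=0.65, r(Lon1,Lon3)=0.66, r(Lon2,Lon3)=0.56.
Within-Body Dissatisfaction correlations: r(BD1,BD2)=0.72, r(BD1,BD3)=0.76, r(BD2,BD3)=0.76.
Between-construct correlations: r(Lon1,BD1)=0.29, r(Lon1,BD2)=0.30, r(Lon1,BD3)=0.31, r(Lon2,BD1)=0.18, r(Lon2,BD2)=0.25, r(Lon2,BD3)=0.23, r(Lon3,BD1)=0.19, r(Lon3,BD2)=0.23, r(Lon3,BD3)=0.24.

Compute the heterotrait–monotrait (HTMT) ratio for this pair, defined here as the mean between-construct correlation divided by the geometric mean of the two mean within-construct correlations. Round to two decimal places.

0.36

Mean heterotrait r = 2.22/9 = 0.2467.
Mean within-Lon = 1.87/3 = 0.6233; mean within-BD = 2.24/3 = 0.7467.
Geometric mean = √(0.6233 × 0.7467) = 0.6822.
HTMT = 0.2467 / 0.6822 = 0.36.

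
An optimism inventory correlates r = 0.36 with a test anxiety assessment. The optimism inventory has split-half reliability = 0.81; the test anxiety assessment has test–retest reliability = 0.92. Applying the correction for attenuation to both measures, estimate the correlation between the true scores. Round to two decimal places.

r_true = r_obs / √(r_xx · r_yy) = 0.36 / √(0.81 × 0.92) = 0.36 / √0.7452 = 0.36 / 0.8632 ≈ 0.42.

0.42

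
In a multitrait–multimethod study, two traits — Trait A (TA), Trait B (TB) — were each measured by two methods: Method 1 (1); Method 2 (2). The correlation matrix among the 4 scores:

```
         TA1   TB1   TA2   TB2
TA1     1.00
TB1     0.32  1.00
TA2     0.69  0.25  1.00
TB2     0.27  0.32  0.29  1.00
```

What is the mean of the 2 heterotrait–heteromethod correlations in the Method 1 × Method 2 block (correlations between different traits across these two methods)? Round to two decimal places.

0.26

HTHM values (method 1 × method 2): 0.27, 0.25; mean = 0.52/2 = 0.26.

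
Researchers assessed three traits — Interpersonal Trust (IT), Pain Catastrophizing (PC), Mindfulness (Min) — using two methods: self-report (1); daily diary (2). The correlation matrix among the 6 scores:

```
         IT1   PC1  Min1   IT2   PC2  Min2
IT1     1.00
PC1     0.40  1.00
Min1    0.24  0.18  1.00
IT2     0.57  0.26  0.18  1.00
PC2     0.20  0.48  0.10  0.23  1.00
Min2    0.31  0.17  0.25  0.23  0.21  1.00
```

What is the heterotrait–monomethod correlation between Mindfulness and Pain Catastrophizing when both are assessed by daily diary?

0.21

Different traits, same method: r(Min2, PC2) = 0.21.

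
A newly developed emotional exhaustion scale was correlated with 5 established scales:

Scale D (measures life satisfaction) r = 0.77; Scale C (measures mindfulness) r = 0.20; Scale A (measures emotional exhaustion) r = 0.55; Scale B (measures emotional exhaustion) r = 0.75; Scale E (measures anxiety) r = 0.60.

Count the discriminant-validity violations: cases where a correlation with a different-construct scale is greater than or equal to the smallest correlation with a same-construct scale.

2

Convergent (same construct = emotional exhaustion): Scale A, Scale B.
Smallest convergent = 0.55. Discriminant values: 0.77, 0.20, 0.60; count ≥ 0.55 → 2.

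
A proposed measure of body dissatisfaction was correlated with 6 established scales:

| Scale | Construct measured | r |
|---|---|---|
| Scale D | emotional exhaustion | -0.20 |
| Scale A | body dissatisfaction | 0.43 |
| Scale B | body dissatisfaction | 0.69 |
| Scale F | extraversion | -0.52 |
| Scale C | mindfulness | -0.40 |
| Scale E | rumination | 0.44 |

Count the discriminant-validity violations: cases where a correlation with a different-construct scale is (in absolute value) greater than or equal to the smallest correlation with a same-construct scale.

2

Convergent (same construct = body dissatisfaction): Scale A, Scale B.
Smallest convergent = 0.43. Discriminant |r|: 0.20, 0.52, 0.40, 0.44; count ≥ 0.43 → 2.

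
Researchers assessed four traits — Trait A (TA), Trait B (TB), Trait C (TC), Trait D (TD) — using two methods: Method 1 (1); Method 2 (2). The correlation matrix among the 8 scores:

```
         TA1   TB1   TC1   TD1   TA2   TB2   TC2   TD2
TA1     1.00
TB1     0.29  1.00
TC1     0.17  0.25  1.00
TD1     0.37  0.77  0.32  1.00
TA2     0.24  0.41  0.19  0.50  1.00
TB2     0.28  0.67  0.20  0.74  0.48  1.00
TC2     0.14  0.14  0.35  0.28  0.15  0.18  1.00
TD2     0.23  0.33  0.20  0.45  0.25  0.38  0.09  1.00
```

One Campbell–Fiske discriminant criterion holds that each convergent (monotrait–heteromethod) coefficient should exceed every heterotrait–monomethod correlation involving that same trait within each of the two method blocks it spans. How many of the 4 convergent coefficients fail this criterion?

3

Checking each validity diagonal entry against its comparison values:
TA (methods 1·2): 0.24 vs {0.29, 0.48, 0.17, 0.15, 0.37, 0.25} → fail.
TB (methods 1·2): 0.67 vs {0.29, 0.48, 0.25, 0.18, 0.77, 0.38} → fail.
TC (methods 1·2): 0.35 vs {0.17, 0.15, 0.25, 0.18, 0.32, 0.09} → pass.
TD (methods 1·2): 0.45 vs {0.37, 0.25, 0.77, 0.38, 0.32, 0.09} → fail.
3 of 4 fail.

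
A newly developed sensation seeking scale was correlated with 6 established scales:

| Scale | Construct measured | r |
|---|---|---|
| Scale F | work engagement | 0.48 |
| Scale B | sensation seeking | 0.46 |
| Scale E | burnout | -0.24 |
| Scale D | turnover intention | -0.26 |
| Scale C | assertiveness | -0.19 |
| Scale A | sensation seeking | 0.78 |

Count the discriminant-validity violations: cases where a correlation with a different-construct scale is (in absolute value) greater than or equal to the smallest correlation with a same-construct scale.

1

Convergent (same construct = sensation seeking): Scale B, Scale A.
Smallest convergent = 0.46. Discriminant |r|: 0.48, 0.24, 0.26, 0.19; count ≥ 0.46 → 1.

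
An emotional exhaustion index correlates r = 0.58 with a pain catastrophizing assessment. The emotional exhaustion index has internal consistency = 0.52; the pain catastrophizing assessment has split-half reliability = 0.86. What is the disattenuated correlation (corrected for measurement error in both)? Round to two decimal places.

0.87

r_true = r_obs / √(r_xx · r_yy) = 0.58 / √(0.52 × 0.86) = 0.58 / √0.4472 = 0.58 / 0.6687 ≈ 0.87.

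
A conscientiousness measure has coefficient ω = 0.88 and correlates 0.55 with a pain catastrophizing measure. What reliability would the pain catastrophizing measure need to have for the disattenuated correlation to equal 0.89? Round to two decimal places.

0.43

r_true = r_obs / √(r_xx · r_yy) ⇒ 0.89 = 0.55 / √(0.88 · r_yy).
√(0.88 · r_yy) = 0.55 / 0.89 = 0.6180; 0.88 · r_yy = 0.3819; r_yy = 0.3819 / 0.88 ≈ 0.43.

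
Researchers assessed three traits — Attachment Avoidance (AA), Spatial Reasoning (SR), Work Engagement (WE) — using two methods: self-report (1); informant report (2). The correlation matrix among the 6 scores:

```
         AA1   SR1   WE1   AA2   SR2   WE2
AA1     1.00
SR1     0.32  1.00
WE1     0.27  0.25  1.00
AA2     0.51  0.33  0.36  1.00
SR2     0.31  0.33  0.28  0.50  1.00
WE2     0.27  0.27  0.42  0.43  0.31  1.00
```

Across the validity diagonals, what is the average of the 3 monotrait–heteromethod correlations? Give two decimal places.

Convergent values: 0.51, 0.33, 0.42; mean = 1.26/3 = 0.42.

0.42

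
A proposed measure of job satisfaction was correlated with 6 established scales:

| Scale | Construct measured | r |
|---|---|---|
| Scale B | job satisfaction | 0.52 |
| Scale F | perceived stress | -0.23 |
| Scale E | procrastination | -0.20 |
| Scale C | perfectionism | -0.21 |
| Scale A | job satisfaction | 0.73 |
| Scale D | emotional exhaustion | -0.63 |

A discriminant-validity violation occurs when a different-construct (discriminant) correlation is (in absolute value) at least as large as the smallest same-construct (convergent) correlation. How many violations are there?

1

Convergent (same construct = job satisfaction): Scale B, Scale A.
Smallest convergent = 0.52. Discriminant |r|: 0.23, 0.20, 0.21, 0.63; count ≥ 0.52 → 1.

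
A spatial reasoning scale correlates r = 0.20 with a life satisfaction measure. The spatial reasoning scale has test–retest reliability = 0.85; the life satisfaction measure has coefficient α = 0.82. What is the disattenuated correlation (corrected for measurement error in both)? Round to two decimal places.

r_true = r_obs / √(r_xx · r_yy) = 0.20 / √(0.85 × 0.82) = 0.20 / √0.6970 = 0.20 / 0.8349 ≈ 0.24.

0.24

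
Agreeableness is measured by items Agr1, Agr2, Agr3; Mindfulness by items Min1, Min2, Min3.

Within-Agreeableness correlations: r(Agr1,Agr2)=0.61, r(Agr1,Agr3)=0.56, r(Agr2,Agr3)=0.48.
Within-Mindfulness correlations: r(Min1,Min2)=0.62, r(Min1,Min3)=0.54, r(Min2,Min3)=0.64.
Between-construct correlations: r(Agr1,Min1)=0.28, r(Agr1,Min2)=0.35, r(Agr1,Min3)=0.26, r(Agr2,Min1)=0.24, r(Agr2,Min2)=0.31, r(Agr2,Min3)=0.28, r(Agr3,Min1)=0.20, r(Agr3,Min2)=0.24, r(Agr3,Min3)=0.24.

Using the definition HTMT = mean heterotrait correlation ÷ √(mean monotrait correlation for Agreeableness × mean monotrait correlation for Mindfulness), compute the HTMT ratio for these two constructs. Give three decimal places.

0.464

Mean heterotrait r = 2.40/9 = 0.2667.
Mean within-Agr = 1.65/3 = 0.5500; mean within-Min = 1.80/3 = 0.6000.
Geometric mean = √(0.5500 × 0.6000) = 0.5745.
HTMT = 0.2667 / 0.5745 = 0.464.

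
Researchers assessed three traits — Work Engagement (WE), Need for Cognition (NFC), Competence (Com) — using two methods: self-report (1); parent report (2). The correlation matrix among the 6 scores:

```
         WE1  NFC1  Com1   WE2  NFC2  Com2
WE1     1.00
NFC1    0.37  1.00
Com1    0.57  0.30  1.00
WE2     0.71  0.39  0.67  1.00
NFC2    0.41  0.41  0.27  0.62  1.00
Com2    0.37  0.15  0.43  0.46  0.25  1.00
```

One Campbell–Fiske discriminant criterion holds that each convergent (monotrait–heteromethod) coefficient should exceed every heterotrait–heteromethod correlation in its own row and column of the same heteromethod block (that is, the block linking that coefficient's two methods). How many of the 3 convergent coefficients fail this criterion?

Each convergent coefficient versus the relevant comparison correlations:
WE (methods 1·2): 0.71 vs {0.41, 0.39, 0.37, 0.67} → pass.
NFC (methods 1·2): 0.41 vs {0.39, 0.41, 0.15, 0.27} → fail.
Com (methods 1·2): 0.43 vs {0.67, 0.37, 0.27, 0.15} → fail.
2 of 3 fail.

2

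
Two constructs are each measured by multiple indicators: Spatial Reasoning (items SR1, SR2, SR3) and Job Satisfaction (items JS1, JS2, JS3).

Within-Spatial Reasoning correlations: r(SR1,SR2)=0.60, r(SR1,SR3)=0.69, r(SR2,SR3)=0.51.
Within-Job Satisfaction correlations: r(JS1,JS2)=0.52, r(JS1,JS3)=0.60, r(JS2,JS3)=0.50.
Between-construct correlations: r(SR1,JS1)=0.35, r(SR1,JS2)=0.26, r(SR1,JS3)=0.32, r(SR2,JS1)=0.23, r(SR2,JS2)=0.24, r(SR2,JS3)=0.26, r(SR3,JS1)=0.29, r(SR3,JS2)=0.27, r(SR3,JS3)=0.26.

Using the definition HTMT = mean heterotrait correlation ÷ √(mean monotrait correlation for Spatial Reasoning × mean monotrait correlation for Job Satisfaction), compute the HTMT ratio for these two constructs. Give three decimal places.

Between-construct mean = 2.48/9 = 0.2756.
Mean within-SR = 1.80/3 = 0.6000; mean within-JS = 1.62/3 = 0.5400.
Geometric mean = √(0.6000 × 0.5400) = 0.5692.
HTMT = 0.2756 / 0.5692 = 0.484.

0.484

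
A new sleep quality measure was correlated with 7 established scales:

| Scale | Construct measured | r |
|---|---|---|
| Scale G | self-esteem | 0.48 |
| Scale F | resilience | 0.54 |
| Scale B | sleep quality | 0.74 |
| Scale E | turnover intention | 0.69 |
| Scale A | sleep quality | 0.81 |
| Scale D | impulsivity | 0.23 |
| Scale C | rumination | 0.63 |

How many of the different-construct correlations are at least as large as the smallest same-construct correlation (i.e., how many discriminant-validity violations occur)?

0

Convergent (same construct = sleep quality): Scale B, Scale A.
Smallest convergent = 0.74. Discriminant values: 0.48, 0.54, 0.69, 0.23, 0.63; count ≥ 0.74 → 0.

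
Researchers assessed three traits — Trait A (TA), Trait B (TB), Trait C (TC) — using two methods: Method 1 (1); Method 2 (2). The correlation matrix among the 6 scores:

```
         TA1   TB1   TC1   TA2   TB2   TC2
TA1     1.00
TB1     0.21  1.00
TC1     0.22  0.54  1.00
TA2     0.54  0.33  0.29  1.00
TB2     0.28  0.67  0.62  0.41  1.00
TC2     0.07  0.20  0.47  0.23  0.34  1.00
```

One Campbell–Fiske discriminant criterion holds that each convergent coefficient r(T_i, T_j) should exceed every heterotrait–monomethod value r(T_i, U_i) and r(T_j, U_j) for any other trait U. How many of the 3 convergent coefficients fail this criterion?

Each convergent coefficient versus the relevant comparison correlations:
TA (methods 1·2): 0.54 vs {0.21, 0.41, 0.22, 0.23} → pass.
TB (methods 1·2): 0.67 vs {0.21, 0.41, 0.54, 0.34} → pass.
TC (methods 1·2): 0.47 vs {0.22, 0.23, 0.54, 0.34} → fail.
1 of 3 fail.

1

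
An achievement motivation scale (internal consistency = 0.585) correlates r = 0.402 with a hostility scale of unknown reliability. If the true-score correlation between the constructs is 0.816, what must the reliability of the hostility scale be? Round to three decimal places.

r_true = r_obs / √(r_xx · r_yy) ⇒ 0.816 = 0.402 / √(0.585 · r_yy).
√(0.585 · r_yy) = 0.402 / 0.816 = 0.4926; 0.585 · r_yy = 0.2427; r_yy = 0.2427 / 0.585 ≈ 0.415.

0.415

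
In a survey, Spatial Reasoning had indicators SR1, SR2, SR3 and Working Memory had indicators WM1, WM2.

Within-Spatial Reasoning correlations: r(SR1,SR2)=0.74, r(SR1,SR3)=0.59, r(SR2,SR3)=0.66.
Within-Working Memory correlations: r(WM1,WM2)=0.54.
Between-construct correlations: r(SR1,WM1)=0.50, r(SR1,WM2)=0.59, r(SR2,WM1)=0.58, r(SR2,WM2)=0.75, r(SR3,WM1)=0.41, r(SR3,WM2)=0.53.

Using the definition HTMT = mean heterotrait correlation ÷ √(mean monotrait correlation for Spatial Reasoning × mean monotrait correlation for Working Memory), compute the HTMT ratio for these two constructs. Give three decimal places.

Mean between = 3.36/6 = 0.5600.
Mean within-SR = 1.99/3 = 0.6633; mean within-WM = 0.54/1 = 0.5400.
Geometric mean = √(0.6633 × 0.5400) = 0.5985.
HTMT = 0.5600 / 0.5985 = 0.936.

0.936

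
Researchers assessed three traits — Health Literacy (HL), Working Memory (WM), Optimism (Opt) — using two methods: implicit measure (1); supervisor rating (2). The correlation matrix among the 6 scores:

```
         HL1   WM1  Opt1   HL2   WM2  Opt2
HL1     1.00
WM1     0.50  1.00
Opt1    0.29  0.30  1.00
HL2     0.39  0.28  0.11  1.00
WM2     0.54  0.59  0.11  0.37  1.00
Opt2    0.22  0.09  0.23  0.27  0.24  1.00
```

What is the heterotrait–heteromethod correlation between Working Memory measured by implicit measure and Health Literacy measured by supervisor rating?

0.28

Different traits and methods: r(WM1, HL2) = 0.28.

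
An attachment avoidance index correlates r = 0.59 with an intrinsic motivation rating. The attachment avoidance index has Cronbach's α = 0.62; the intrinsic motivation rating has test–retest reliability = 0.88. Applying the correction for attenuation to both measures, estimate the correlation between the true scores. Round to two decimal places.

r_true = r_obs / √(r_xx · r_yy) = 0.59 / √(0.62 × 0.88) = 0.59 / √0.5456 = 0.59 / 0.7386 ≈ 0.80.

0.80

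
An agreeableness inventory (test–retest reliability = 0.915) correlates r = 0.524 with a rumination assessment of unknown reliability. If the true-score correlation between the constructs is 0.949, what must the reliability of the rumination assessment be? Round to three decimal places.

r_true = r_obs / √(r_xx · r_yy) ⇒ 0.949 = 0.524 / √(0.915 · r_yy).
√(0.915 · r_yy) = 0.524 / 0.949 = 0.5522; 0.915 · r_yy = 0.3049; r_yy = 0.3049 / 0.915 ≈ 0.333.

0.333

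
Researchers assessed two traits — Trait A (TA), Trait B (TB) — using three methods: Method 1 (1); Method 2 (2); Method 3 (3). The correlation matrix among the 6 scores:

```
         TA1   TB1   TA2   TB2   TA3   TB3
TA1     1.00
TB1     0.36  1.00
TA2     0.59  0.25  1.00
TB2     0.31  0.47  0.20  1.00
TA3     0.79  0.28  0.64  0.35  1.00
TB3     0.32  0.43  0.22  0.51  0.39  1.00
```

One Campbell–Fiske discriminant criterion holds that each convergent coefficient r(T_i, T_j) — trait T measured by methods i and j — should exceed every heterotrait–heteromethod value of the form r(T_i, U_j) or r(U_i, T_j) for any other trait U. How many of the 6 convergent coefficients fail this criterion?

0

Checking each validity diagonal entry against its comparison values:
TA (methods 1·2): 0.59 vs {0.31, 0.25} → pass.
TA (methods 1·3): 0.79 vs {0.32, 0.28} → pass.
TA (methods 2·3): 0.64 vs {0.22, 0.35} → pass.
TB (methods 1·2): 0.47 vs {0.25, 0.31} → pass.
TB (methods 1·3): 0.43 vs {0.28, 0.32} → pass.
TB (methods 2·3): 0.51 vs {0.35, 0.22} → pass.
0 of 6 fail.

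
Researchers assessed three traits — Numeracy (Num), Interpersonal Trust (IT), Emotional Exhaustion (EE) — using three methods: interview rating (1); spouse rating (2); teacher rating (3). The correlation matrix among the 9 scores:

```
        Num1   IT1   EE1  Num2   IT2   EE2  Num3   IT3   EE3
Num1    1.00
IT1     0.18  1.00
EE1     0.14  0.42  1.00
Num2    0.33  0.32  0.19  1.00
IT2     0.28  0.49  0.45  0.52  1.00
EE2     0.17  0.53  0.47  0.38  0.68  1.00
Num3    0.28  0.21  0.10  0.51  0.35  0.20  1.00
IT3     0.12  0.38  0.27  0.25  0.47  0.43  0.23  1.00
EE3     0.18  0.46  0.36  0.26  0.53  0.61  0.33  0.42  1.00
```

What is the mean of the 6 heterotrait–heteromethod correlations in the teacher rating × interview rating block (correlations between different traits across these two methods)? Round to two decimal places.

0.22

HTHM values (method 3 × method 1): 0.21, 0.10, 0.12, 0.27, 0.18, 0.46; mean = 1.34/6 = 0.22.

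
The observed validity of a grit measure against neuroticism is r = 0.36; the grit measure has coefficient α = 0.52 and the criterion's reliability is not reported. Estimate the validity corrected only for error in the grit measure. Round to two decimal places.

Single correction: r_c = r_obs / √r_xx = 0.36 / √0.52 = 0.36 / 0.7211 ≈ 0.50.

0.50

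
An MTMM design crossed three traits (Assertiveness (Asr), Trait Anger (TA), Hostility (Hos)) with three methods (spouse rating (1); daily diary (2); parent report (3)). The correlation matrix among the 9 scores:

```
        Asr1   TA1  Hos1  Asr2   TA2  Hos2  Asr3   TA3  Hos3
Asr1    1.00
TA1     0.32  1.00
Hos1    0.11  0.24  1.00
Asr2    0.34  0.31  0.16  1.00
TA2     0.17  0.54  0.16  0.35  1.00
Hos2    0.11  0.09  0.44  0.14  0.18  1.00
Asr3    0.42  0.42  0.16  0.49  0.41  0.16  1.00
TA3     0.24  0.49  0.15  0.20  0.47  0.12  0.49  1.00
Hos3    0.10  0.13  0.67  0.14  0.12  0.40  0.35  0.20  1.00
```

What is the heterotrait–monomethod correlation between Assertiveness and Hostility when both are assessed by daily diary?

0.14

Different traits, same method: r(Asr2, Hos2) = 0.14.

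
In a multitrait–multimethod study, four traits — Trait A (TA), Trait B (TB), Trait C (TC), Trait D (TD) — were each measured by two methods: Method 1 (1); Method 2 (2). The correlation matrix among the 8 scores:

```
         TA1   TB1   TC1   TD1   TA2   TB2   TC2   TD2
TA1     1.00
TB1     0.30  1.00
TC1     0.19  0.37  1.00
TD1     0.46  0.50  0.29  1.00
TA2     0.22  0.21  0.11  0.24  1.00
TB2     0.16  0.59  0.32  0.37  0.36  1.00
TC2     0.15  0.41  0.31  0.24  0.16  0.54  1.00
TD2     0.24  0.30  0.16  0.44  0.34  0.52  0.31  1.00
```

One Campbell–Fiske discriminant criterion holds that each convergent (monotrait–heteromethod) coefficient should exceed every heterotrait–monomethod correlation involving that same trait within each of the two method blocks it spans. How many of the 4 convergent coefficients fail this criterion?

Each convergent coefficient versus the relevant comparison correlations:
TA (methods 1·2): 0.22 vs {0.30, 0.36, 0.19, 0.16, 0.46, 0.34} → fail.
TB (methods 1·2): 0.59 vs {0.30, 0.36, 0.37, 0.54, 0.50, 0.52} → pass.
TC (methods 1·2): 0.31 vs {0.19, 0.16, 0.37, 0.54, 0.29, 0.31} → fail.
TD (methods 1·2): 0.44 vs {0.46, 0.34, 0.50, 0.52, 0.29, 0.31} → fail.
3 of 4 fail.

3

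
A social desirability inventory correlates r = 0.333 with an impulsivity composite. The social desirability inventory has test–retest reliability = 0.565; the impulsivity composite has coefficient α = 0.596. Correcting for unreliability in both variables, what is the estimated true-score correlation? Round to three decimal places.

r_true = r_obs / √(r_xx · r_yy) = 0.333 / √(0.565 × 0.596) = 0.333 / √0.336740 = 0.333 / 0.5803 ≈ 0.574.

0.574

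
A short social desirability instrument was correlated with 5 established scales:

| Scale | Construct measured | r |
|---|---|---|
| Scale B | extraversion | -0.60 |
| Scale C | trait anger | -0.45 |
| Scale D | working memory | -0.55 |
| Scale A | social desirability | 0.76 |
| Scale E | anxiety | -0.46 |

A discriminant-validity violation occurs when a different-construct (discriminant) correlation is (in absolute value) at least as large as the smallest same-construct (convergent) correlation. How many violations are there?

0

Convergent (same construct = social desirability): Scale A.
Smallest convergent = 0.76. Discriminant |r|: 0.60, 0.45, 0.55, 0.46; count ≥ 0.76 → 0.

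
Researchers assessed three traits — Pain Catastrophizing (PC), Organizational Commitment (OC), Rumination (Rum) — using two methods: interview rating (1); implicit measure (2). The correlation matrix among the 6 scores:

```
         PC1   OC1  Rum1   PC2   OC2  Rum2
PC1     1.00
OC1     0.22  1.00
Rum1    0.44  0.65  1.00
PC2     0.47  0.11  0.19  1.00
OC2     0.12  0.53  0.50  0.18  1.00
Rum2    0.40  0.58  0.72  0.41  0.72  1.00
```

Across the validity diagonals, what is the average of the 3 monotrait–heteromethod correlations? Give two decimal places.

0.57

Convergent values: 0.47, 0.53, 0.72; mean = 1.72/3 = 0.57.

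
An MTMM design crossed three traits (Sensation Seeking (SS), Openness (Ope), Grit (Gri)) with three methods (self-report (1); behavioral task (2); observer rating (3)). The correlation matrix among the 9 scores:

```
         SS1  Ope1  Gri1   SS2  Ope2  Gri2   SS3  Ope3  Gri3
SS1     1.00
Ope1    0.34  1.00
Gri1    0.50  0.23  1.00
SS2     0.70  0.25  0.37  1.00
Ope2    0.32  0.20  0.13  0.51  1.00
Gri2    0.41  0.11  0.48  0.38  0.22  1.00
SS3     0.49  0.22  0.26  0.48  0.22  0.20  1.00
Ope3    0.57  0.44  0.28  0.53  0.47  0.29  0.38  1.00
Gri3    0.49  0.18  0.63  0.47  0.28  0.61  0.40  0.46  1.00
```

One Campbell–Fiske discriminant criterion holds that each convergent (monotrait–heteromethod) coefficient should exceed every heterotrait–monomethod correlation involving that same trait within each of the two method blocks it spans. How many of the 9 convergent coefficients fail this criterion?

6

Each convergent coefficient versus the relevant comparison correlations:
SS (methods 1·2): 0.70 vs {0.34, 0.51, 0.50, 0.38} → pass.
SS (methods 1·3): 0.49 vs {0.34, 0.38, 0.50, 0.40} → fail.
SS (methods 2·3): 0.48 vs {0.51, 0.38, 0.38, 0.40} → fail.
Ope (methods 1·2): 0.20 vs {0.34, 0.51, 0.23, 0.22} → fail.
Ope (methods 1·3): 0.44 vs {0.34, 0.38, 0.23, 0.46} → fail.
Ope (methods 2·3): 0.47 vs {0.51, 0.38, 0.22, 0.46} → fail.
Gri (methods 1·2): 0.48 vs {0.50, 0.38, 0.23, 0.22} → fail.
Gri (methods 1·3): 0.63 vs {0.50, 0.40, 0.23, 0.46} → pass.
Gri (methods 2·3): 0.61 vs {0.38, 0.40, 0.22, 0.46} → pass.
6 of 9 fail.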